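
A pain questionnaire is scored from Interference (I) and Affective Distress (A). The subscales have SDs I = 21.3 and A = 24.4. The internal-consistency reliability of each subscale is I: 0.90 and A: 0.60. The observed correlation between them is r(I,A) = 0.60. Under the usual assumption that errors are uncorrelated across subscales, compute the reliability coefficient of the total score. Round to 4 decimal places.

0.8305

Var(I+A) = 21.3² + 24.4² + 2·[21.3·24.4·0.60] = 1049.05 + 623.664 = 1672.71.
Under uncorrelated errors the observed covariances equal the true-score covariances, so only the own-variance terms attenuate.
True-score variance = [21.3²·0.90 + 24.4²·0.60] + 623.664 = 765.537 + 623.664 = 1389.2.
Reliability = 1389.2 / 1672.71 = 0.8305.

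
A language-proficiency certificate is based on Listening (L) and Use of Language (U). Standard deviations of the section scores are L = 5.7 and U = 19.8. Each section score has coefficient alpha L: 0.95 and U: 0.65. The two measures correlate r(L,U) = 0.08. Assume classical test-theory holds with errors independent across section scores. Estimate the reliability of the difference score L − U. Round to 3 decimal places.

0.658

Var(L−U) = 5.7² + 19.8² − 2·5.7·19.8·0.08 = 424.53 − 18.0576 = 406.472.
Because errors are independent across components, Cov(Tᵢ,Tⱼ) = Cov(Xᵢ,Xⱼ); the off-diagonal part of the true-score variance is the same as above.
True-score variance = [5.7²·0.95 + 19.8²·0.65] − 18.0576 = 285.692 − 18.0576 = 267.634.
Reliability = 267.634 / 406.472 = 0.658.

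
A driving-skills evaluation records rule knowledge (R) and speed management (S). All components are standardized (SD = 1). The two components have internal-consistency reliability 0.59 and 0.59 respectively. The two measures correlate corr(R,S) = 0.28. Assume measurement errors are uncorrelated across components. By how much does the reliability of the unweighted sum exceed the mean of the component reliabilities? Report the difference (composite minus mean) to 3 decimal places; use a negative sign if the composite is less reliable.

0.090

Var(sum) = 2 + 0.56 = 2.56; true-score variance = 1.18 + 0.56 = 1.74; composite reliability = 0.6797.
Mean component reliability = 0.5900.
Difference = 0.6797 − 0.5900 = 0.090.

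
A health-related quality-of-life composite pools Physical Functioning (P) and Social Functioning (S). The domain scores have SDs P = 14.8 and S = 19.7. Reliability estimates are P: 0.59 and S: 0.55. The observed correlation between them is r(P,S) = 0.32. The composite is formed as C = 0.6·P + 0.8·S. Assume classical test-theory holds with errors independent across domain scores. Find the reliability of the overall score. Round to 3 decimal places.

0.654

Var(C) = 0.6²·14.8² + 0.8²·19.7² + 2·[0.48·14.8·19.7·0.32] = 327.232 + 89.5672 = 416.799.
Because errors are independent across components, Cov(Tᵢ,Tⱼ) = Cov(Xᵢ,Xⱼ); the off-diagonal part of the true-score variance is the same as above.
True-score variance = [0.6²·14.8²·0.59 + 0.8²·19.7²·0.55] + 89.5672 = 183.132 + 89.5672 = 272.699.
Reliability = 272.699 / 416.799 = 0.654.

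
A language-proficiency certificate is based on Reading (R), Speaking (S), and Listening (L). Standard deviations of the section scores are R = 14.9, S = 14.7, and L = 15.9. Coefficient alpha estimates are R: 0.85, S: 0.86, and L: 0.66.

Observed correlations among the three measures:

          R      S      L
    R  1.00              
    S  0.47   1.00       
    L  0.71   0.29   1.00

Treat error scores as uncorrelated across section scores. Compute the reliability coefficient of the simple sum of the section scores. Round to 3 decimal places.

Var(R+S+L) = 14.9² + 14.7² + 15.9² + 2·[14.9·14.7·0.47 + 14.9·15.9·0.71 + 14.7·15.9·0.29] = 690.91 + 677.864 = 1368.77.
Because errors are independent across components, Cov(Tᵢ,Tⱼ) = Cov(Xᵢ,Xⱼ); the off-diagonal part of the true-score variance is the same as above.
True-score variance = [14.9²·0.85 + 14.7²·0.86 + 15.9²·0.66] + 677.864 = 541.4 + 677.864 = 1219.26.
Reliability = 1219.26 / 1368.77 = 0.891.

0.891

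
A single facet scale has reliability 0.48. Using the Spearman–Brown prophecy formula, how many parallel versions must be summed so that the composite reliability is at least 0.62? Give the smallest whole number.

k ≥ ρ*(1−ρ₁)/(ρ₁(1−ρ*)) = 0.62·0.52 / (0.48·0.38) = 1.768.
Smallest integer k = 2.

2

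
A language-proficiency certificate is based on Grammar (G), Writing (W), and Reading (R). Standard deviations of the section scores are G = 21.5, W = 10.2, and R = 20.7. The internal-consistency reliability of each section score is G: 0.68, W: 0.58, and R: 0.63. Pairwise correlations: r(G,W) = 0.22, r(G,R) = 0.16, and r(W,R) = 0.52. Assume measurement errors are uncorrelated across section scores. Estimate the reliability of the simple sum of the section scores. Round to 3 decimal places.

Var(G+W+R) = 21.5² + 10.2² + 20.7² + 2·[21.5·10.2·0.22 + 21.5·20.7·0.16 + 10.2·20.7·0.52] = 994.78 + 458.494 = 1453.27.
Because errors are independent across components, Cov(Tᵢ,Tⱼ) = Cov(Xᵢ,Xⱼ); the off-diagonal part of the true-score variance is the same as above.
True-score variance = [21.5²·0.68 + 10.2²·0.58 + 20.7²·0.63] + 458.494 = 644.622 + 458.494 = 1103.12.
Reliability = 1103.12 / 1453.27 = 0.759.

0.759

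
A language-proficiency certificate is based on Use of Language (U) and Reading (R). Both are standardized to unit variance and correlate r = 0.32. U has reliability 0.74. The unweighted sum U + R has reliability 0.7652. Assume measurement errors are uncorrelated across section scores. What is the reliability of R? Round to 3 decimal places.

0.640

Var(U+R) = 2 + 2·0.32 = 2.640.
True-score variance = ρ_U + ρ_R + 2·0.32, so 0.7652 = (0.74 + ρ_R + 0.64) / 2.640.
ρ_R = 0.7652·2.640 − 0.74 − 0.64 = 0.640.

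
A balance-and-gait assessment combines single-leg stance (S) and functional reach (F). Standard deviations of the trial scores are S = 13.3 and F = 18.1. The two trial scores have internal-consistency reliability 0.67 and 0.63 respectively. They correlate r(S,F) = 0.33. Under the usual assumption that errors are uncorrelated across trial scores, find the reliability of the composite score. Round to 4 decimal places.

0.7293

Var(S+F) = 13.3² + 18.1² + 2·[13.3·18.1·0.33] = 504.5 + 158.882 = 663.382.
With uncorrelated errors the cross-covariances are all true-score covariance, so they carry over unchanged; only the diagonal terms shrink to ρᵢσᵢ².
True-score variance = [13.3²·0.67 + 18.1²·0.63] + 158.882 = 324.911 + 158.882 = 483.792.
Reliability = 483.792 / 663.382 = 0.7293.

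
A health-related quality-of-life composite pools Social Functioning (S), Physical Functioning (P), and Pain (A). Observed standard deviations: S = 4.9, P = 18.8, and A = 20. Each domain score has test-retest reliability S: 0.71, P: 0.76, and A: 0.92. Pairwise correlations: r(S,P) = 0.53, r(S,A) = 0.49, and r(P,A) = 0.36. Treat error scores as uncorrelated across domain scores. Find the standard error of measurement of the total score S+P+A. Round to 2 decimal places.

Var(total) = 777.45 + 464.407 = 1241.86.
True-score variance = 653.662 + 464.407 = 1118.07, so reliability = 0.9003.
Error variance = 1241.86 − 1118.07 = 123.788; SEM = √123.788 = 11.13.

11.13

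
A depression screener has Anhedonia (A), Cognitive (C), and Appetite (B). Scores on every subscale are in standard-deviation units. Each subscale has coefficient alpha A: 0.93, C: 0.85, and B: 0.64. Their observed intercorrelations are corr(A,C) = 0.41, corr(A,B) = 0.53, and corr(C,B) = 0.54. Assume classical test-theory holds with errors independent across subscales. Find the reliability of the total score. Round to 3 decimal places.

0.903

Var(A+C+B) = 3 + 2·[0.41 + 0.53 + 0.54] = 3 + 2.96 = 5.96.
With uncorrelated errors the cross-covariances are all true-score covariance, so they carry over unchanged; only the diagonal terms shrink to ρᵢσᵢ².
True-score variance = [0.93 + 0.85 + 0.64] + 2.96 = 2.42 + 2.96 = 5.38.
Reliability = 5.38 / 5.96 = 0.903.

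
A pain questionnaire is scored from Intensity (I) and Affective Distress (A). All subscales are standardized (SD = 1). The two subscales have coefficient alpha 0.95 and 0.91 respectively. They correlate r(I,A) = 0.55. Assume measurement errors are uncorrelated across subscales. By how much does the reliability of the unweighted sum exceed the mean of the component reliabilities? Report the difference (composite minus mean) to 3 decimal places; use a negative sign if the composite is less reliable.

Var(sum) = 2 + 1.1 = 3.1; true-score variance = 1.86 + 1.1 = 2.96; composite reliability = 0.9548.
Mean component reliability = 0.9300.
Difference = 0.9548 − 0.9300 = 0.025.

0.025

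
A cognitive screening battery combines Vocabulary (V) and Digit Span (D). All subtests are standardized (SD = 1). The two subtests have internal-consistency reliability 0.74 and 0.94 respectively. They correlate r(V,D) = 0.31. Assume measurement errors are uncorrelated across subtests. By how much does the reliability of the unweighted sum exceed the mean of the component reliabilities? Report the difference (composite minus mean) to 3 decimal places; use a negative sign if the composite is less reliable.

0.038

Var(sum) = 2 + 0.62 = 2.62; true-score variance = 1.68 + 0.62 = 2.3; composite reliability = 0.8779.
Mean component reliability = 0.8400.
Difference = 0.8779 − 0.8400 = 0.038.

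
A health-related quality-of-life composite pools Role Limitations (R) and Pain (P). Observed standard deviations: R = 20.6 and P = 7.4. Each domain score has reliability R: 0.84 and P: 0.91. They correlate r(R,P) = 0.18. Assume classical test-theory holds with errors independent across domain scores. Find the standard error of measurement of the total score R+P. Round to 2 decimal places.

8.53

Var(total) = 479.12 + 54.8784 = 533.998.
True-score variance = 406.294 + 54.8784 = 461.172, so reliability = 0.8636.
Error variance = 533.998 − 461.172 = 72.826; SEM = √72.826 = 8.53.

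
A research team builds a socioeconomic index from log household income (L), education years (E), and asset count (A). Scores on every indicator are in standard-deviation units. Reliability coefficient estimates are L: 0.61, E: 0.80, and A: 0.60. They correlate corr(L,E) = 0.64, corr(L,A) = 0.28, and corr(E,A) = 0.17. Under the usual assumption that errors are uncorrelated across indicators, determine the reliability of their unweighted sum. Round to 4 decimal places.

0.8089

Var(L+E+A) = 3 + 2·[0.64 + 0.28 + 0.17] = 3 + 2.18 = 5.18.
Under uncorrelated errors the observed covariances equal the true-score covariances, so only the own-variance terms attenuate.
True-score variance = [0.61 + 0.80 + 0.60] + 2.18 = 2.01 + 2.18 = 4.19.
Reliability = 4.19 / 5.18 = 0.8089.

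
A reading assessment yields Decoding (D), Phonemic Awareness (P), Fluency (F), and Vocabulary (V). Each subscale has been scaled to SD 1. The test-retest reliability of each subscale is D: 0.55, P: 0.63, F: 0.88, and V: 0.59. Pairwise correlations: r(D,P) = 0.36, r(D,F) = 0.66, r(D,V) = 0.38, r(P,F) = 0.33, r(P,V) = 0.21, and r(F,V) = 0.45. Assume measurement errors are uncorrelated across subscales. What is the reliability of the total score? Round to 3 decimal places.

0.846

Var(D+P+F+V) = 4 + 2·[0.36 + 0.66 + 0.38 + 0.33 + 0.21 + 0.45] = 4 + 4.78 = 8.78.
With uncorrelated errors the cross-covariances are all true-score covariance, so they carry over unchanged; only the diagonal terms shrink to ρᵢσᵢ².
True-score variance = [0.55 + 0.63 + 0.88 + 0.59] + 4.78 = 2.65 + 4.78 = 7.43.
Reliability = 7.43 / 8.78 = 0.846.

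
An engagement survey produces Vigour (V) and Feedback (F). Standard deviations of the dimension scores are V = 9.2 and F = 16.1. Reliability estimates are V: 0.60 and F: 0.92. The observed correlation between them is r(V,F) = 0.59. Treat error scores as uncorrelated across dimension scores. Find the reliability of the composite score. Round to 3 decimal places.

Var(V+F) = 9.2² + 16.1² + 2·[9.2·16.1·0.59] = 343.85 + 174.782 = 518.632.
Because errors are independent across components, Cov(Tᵢ,Tⱼ) = Cov(Xᵢ,Xⱼ); the off-diagonal part of the true-score variance is the same as above.
True-score variance = [9.2²·0.60 + 16.1²·0.92] + 174.782 = 289.257 + 174.782 = 464.039.
Reliability = 464.039 / 518.632 = 0.895.

0.895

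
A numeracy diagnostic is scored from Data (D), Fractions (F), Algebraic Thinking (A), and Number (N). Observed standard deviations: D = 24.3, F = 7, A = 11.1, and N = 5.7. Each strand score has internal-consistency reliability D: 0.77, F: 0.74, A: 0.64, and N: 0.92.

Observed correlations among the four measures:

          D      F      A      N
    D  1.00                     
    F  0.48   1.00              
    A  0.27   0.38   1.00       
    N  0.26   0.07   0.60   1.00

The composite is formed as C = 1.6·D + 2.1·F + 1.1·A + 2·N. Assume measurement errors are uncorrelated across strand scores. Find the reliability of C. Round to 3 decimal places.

0.861

Var(C) = 1.6²·24.3² + 2.1²·7² + 1.1²·11.1² + 2²·5.7² + 2·[3.36·24.3·7·0.48 + 1.76·24.3·11.1·0.27 + 3.2·24.3·5.7·0.26 + 2.31·7·11.1·0.38 + 4.2·7·5.7·0.07 + 2.2·11.1·5.7·0.60] = 2006.79 + 1362.41 = 3369.2.
Because errors are independent across components, Cov(Tᵢ,Tⱼ) = Cov(Xᵢ,Xⱼ); the off-diagonal part of the true-score variance is the same as above.
True-score variance = [1.6²·24.3²·0.77 + 2.1²·7²·0.74 + 1.1²·11.1²·0.64 + 2²·5.7²·0.92] + 1362.41 = 1538.86 + 1362.41 = 2901.27.
Reliability = 2901.27 / 3369.2 = 0.861.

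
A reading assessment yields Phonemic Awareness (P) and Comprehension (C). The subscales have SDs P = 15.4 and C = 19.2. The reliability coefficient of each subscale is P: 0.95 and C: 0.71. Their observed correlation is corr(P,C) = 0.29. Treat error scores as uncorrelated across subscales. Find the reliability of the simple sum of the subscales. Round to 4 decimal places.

Var(P+C) = 15.4² + 19.2² + 2·[15.4·19.2·0.29] = 605.8 + 171.494 = 777.294.
With uncorrelated errors the cross-covariances are all true-score covariance, so they carry over unchanged; only the diagonal terms shrink to ρᵢσᵢ².
True-score variance = [15.4²·0.95 + 19.2²·0.71] + 171.494 = 487.036 + 171.494 = 658.531.
Reliability = 658.531 / 777.294 = 0.8472.

0.8472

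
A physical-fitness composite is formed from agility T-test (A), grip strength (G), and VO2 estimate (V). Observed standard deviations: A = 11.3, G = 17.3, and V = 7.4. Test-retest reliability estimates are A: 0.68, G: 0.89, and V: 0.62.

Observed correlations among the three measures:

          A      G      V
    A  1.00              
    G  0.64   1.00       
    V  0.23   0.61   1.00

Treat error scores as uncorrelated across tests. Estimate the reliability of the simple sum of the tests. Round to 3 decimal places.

Var(A+G+V) = 11.3² + 17.3² + 7.4² + 2·[11.3·17.3·0.64 + 11.3·7.4·0.23 + 17.3·7.4·0.61] = 481.74 + 444.877 = 926.617.
With uncorrelated errors the cross-covariances are all true-score covariance, so they carry over unchanged; only the diagonal terms shrink to ρᵢσᵢ².
True-score variance = [11.3²·0.68 + 17.3²·0.89 + 7.4²·0.62] + 444.877 = 387.149 + 444.877 = 832.025.
Reliability = 832.025 / 926.617 = 0.898.

0.898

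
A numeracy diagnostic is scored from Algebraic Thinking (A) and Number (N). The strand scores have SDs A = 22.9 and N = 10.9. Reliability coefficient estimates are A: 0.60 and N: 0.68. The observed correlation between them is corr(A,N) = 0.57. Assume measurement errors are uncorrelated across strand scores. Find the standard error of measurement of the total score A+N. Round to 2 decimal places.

15.74

Var(total) = 643.22 + 284.555 = 927.775.
True-score variance = 395.437 + 284.555 = 679.992, so reliability = 0.7329.
Error variance = 927.775 − 679.992 = 247.783; SEM = √247.783 = 15.74.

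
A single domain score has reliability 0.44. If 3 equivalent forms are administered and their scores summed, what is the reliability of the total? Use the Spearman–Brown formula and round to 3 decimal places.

ρ_k = kρ / (1 + (k−1)ρ) = 3·0.44 / (1 + 2·0.44) = 1.320 / 1.880 = 0.702.

0.702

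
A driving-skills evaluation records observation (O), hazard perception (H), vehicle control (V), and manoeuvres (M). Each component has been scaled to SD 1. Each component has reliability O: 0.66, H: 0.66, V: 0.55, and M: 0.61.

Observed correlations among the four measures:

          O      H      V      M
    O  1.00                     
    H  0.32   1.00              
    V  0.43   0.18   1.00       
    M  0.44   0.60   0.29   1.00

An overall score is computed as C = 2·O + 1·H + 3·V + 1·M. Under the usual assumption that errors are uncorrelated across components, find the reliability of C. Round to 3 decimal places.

Var(C) = 2² + 1 + 3² + 1 + 2·[2·0.32 + 6·0.43 + 2·0.44 + 3·0.18 + 0.60 + 3·0.29] = 15 + 12.22 = 27.22.
Because errors are independent across components, Cov(Tᵢ,Tⱼ) = Cov(Xᵢ,Xⱼ); the off-diagonal part of the true-score variance is the same as above.
True-score variance = [2²·0.66 + 0.66 + 3²·0.55 + 0.61] + 12.22 = 8.86 + 12.22 = 21.08.
Reliability = 21.08 / 27.22 = 0.774.

0.774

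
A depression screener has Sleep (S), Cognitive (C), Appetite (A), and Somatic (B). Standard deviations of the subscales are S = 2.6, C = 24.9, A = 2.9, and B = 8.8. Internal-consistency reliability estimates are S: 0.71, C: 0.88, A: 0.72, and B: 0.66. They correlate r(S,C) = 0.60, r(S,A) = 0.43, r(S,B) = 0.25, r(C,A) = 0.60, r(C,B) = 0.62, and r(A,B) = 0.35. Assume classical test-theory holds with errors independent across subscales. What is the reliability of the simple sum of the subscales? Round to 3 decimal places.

0.911

Var(S+C+A+B) = 2.6² + 24.9² + 2.9² + 8.8² + 2·[2.6·24.9·0.60 + 2.6·2.9·0.43 + 2.6·8.8·0.25 + 24.9·2.9·0.60 + 24.9·8.8·0.62 + 2.9·8.8·0.35] = 712.62 + 471.837 = 1184.46.
With uncorrelated errors the cross-covariances are all true-score covariance, so they carry over unchanged; only the diagonal terms shrink to ρᵢσᵢ².
True-score variance = [2.6²·0.71 + 24.9²·0.88 + 2.9²·0.72 + 8.8²·0.66] + 471.837 = 607.574 + 471.837 = 1079.41.
Reliability = 1079.41 / 1184.46 = 0.911.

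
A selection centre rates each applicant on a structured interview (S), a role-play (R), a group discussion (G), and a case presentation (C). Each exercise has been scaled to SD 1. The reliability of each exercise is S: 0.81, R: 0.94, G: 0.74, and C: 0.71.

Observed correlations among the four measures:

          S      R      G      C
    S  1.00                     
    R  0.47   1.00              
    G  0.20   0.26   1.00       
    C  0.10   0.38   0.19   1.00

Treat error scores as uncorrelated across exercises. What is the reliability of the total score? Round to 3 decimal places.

Var(S+R+G+C) = 4 + 2·[0.47 + 0.20 + 0.10 + 0.26 + 0.38 + 0.19] = 4 + 3.2 = 7.2.
Because errors are independent across components, Cov(Tᵢ,Tⱼ) = Cov(Xᵢ,Xⱼ); the off-diagonal part of the true-score variance is the same as above.
True-score variance = [0.81 + 0.94 + 0.74 + 0.71] + 3.2 = 3.2 + 3.2 = 6.4.
Reliability = 6.4 / 7.2 = 0.889.

0.889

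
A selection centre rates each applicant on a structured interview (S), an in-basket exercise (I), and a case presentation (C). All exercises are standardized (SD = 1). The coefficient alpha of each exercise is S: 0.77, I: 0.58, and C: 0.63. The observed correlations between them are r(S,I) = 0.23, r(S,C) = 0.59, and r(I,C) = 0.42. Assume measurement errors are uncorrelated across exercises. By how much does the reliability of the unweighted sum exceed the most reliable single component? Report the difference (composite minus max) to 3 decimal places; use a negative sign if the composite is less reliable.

Var(sum) = 3 + 2.48 = 5.48; true-score variance = 1.98 + 2.48 = 4.46; composite reliability = 0.8139.
Max component reliability = 0.7700.
Difference = 0.8139 − 0.7700 = 0.044.

0.044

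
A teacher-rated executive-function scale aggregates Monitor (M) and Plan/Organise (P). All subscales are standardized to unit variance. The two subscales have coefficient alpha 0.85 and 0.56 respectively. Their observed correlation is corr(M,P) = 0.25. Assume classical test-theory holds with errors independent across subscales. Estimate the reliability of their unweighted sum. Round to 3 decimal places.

0.764

Var(M+P) = 2 + 2·[0.25] = 2 + 0.5 = 2.5.
Because errors are independent across components, Cov(Tᵢ,Tⱼ) = Cov(Xᵢ,Xⱼ); the off-diagonal part of the true-score variance is the same as above.
True-score variance = [0.85 + 0.56] + 0.5 = 1.41 + 0.5 = 1.91.
Reliability = 1.91 / 2.5 = 0.764.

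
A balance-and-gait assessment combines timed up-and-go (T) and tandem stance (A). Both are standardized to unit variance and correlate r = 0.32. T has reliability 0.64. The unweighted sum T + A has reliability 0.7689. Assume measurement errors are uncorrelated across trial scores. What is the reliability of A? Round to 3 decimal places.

0.750

Var(T+A) = 2 + 2·0.32 = 2.640.
True-score variance = ρ_T + ρ_A + 2·0.32, so 0.7689 = (0.64 + ρ_A + 0.64) / 2.640.
ρ_A = 0.7689·2.640 − 0.64 − 0.64 = 0.750.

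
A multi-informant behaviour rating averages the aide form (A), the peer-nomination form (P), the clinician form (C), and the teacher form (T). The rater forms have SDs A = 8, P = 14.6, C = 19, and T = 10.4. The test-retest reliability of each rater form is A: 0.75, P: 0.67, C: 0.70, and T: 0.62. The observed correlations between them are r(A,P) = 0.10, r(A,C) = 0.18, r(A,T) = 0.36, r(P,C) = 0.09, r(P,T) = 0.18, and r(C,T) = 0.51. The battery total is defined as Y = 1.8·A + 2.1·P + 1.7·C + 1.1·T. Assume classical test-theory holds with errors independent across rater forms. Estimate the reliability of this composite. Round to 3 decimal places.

Var(Y) = 1.8²·8² + 2.1²·14.6² + 1.7²·19² + 1.1²·10.4² + 2·[3.78·8·14.6·0.10 + 3.06·8·19·0.18 + 1.98·8·10.4·0.36 + 3.57·14.6·19·0.09 + 2.31·14.6·10.4·0.18 + 1.87·19·10.4·0.51] = 2321.56 + 1055.78 = 3377.34.
With uncorrelated errors the cross-covariances are all true-score covariance, so they carry over unchanged; only the diagonal terms shrink to ρᵢσᵢ².
True-score variance = [1.8²·8²·0.75 + 2.1²·14.6²·0.67 + 1.7²·19²·0.70 + 1.1²·10.4²·0.62] + 1055.78 = 1596.79 + 1055.78 = 2652.57.
Reliability = 2652.57 / 3377.34 = 0.785.

0.785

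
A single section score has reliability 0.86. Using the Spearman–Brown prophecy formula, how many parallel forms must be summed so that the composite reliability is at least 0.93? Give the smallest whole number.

k ≥ ρ*(1−ρ₁)/(ρ₁(1−ρ*)) = 0.93·0.14 / (0.86·0.07) = 2.163.
Smallest integer k = 3.

3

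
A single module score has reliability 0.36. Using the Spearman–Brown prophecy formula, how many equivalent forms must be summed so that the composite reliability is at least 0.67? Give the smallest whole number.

k ≥ ρ*(1−ρ₁)/(ρ₁(1−ρ*)) = 0.67·0.64 / (0.36·0.33) = 3.609.
Smallest integer k = 4.

4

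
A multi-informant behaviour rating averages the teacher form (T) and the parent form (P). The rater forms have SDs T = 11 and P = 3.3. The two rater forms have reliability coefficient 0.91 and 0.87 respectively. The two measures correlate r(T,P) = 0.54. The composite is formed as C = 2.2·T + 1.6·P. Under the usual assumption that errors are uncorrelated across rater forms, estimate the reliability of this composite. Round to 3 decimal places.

Var(C) = 2.2²·11² + 1.6²·3.3² + 2·[3.52·11·3.3·0.54] = 613.518 + 137.998 = 751.516.
Under uncorrelated errors the observed covariances equal the true-score covariances, so only the own-variance terms attenuate.
True-score variance = [2.2²·11²·0.91 + 1.6²·3.3²·0.87] + 137.998 = 557.187 + 137.998 = 695.185.
Reliability = 695.185 / 751.516 = 0.925.

0.925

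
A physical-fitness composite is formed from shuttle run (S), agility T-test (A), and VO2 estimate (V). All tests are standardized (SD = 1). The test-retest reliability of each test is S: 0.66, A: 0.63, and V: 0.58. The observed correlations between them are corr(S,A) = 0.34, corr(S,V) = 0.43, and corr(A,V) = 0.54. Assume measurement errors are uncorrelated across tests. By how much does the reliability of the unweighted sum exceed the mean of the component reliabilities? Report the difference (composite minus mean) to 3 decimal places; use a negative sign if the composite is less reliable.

Var(sum) = 3 + 2.62 = 5.62; true-score variance = 1.87 + 2.62 = 4.49; composite reliability = 0.7989.
Mean component reliability = 0.6233.
Difference = 0.7989 − 0.6233 = 0.176.

0.176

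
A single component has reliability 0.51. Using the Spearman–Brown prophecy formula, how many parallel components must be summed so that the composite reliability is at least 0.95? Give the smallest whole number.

19

k ≥ ρ*(1−ρ₁)/(ρ₁(1−ρ*)) = 0.95·0.49 / (0.51·0.05) = 18.255.
Smallest integer k = 19.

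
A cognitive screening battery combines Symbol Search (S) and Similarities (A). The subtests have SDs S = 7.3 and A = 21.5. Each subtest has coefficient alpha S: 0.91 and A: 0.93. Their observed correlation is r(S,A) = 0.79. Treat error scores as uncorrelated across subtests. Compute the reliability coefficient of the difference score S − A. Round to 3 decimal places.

Var(S−A) = 7.3² + 21.5² − 2·7.3·21.5·0.79 = 515.54 − 247.981 = 267.559.
Because errors are independent across components, Cov(Tᵢ,Tⱼ) = Cov(Xᵢ,Xⱼ); the off-diagonal part of the true-score variance is the same as above.
True-score variance = [7.3²·0.91 + 21.5²·0.93] − 247.981 = 478.386 − 247.981 = 230.405.
Reliability = 230.405 / 267.559 = 0.861.

0.861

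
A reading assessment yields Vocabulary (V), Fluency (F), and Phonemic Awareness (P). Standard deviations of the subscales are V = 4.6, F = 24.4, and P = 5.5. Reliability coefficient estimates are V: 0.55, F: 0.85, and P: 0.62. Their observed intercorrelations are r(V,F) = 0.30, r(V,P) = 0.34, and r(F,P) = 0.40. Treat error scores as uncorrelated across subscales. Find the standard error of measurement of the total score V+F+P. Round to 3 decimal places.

Var(total) = 646.77 + 191.908 = 838.678.
True-score variance = 536.449 + 191.908 = 728.357, so reliability = 0.8685.
Error variance = 838.678 − 728.357 = 110.321; SEM = √110.321 = 10.503.

10.503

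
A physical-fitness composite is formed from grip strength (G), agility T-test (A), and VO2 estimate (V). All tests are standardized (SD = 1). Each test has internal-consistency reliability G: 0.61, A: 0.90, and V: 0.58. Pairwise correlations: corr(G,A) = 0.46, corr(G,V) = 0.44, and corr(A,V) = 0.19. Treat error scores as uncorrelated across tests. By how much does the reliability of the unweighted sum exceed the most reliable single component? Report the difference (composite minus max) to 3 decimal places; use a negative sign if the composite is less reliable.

Var(sum) = 3 + 2.18 = 5.18; true-score variance = 2.09 + 2.18 = 4.27; composite reliability = 0.8243.
Max component reliability = 0.9000.
Difference = 0.8243 − 0.9000 = -0.076.

-0.076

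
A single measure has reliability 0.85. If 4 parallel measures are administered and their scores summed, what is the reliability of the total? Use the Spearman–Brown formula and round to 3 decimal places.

0.958

ρ_k = kρ / (1 + (k−1)ρ) = 4·0.85 / (1 + 3·0.85) = 3.400 / 3.550 = 0.958.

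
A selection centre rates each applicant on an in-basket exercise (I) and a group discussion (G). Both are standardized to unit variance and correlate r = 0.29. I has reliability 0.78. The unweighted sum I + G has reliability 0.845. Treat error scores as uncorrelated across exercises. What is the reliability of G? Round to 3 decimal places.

0.820

Var(I+G) = 2 + 2·0.29 = 2.580.
True-score variance = ρ_I + ρ_G + 2·0.29, so 0.845 = (0.78 + ρ_G + 0.58) / 2.580.
ρ_G = 0.845·2.580 − 0.78 − 0.58 = 0.820.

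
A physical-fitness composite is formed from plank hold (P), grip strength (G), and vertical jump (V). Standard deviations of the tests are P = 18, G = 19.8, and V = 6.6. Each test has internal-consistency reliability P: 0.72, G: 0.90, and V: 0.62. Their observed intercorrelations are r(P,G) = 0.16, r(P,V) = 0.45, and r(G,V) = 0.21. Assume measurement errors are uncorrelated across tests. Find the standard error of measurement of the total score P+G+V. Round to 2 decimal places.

Var(total) = 759.6 + 275.854 = 1035.45.
True-score variance = 613.123 + 275.854 = 888.977, so reliability = 0.8585.
Error variance = 1035.45 − 888.977 = 146.477; SEM = √146.477 = 12.10.

12.10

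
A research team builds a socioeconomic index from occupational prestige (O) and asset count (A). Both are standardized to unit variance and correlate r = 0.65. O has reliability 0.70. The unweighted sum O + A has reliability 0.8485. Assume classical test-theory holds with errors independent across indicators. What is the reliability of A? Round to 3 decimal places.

Var(O+A) = 2 + 2·0.65 = 3.300.
True-score variance = ρ_O + ρ_A + 2·0.65, so 0.8485 = (0.70 + ρ_A + 1.30) / 3.300.
ρ_A = 0.8485·3.300 − 0.70 − 1.30 = 0.800.

0.800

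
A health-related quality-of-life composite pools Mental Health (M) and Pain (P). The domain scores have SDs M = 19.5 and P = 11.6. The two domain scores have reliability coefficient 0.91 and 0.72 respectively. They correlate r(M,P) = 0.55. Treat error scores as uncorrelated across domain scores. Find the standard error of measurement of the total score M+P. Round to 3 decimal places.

Var(total) = 514.81 + 248.82 = 763.63.
True-score variance = 442.911 + 248.82 = 691.731, so reliability = 0.9058.
Error variance = 763.63 − 691.731 = 71.8993; SEM = √71.8993 = 8.479.

8.479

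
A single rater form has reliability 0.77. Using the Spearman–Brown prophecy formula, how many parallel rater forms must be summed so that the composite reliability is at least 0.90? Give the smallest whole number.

3

k ≥ ρ*(1−ρ₁)/(ρ₁(1−ρ*)) = 0.90·0.23 / (0.77·0.10) = 2.688.
Smallest integer k = 3.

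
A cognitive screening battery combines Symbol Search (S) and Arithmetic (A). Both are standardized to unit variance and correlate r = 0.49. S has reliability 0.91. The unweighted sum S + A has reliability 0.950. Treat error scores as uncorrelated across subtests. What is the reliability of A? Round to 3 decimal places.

0.941

Var(S+A) = 2 + 2·0.49 = 2.980.
True-score variance = ρ_S + ρ_A + 2·0.49, so 0.950 = (0.91 + ρ_A + 0.98) / 2.980.
ρ_A = 0.950·2.980 − 0.91 − 0.98 = 0.941.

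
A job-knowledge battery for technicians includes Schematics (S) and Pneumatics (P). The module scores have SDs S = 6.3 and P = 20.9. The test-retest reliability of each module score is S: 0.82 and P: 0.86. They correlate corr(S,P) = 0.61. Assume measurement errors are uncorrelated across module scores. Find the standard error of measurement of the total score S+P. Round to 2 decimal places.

8.26

Var(total) = 476.5 + 160.637 = 637.137.
True-score variance = 408.202 + 160.637 = 568.84, so reliability = 0.8928.
Error variance = 637.137 − 568.84 = 68.2976; SEM = √68.2976 = 8.26.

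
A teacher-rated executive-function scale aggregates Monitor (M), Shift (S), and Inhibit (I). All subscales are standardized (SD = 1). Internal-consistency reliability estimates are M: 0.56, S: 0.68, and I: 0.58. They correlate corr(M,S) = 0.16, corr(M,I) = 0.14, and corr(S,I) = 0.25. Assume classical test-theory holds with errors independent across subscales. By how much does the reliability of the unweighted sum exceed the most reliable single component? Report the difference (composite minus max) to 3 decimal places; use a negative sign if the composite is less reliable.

0.032

Var(sum) = 3 + 1.1 = 4.1; true-score variance = 1.82 + 1.1 = 2.92; composite reliability = 0.7122.
Max component reliability = 0.6800.
Difference = 0.7122 − 0.6800 = 0.032.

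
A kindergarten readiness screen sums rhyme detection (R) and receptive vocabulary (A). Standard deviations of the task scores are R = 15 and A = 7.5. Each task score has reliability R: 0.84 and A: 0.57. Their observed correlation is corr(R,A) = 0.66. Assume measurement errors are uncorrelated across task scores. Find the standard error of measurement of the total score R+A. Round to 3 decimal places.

Var(total) = 281.25 + 148.5 = 429.75.
True-score variance = 221.062 + 148.5 = 369.562, so reliability = 0.8599.
Error variance = 429.75 − 369.562 = 60.1875; SEM = √60.1875 = 7.758.

7.758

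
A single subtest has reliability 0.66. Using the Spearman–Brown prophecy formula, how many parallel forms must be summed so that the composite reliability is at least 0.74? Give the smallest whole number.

2

k ≥ ρ*(1−ρ₁)/(ρ₁(1−ρ*)) = 0.74·0.34 / (0.66·0.26) = 1.466.
Smallest integer k = 2.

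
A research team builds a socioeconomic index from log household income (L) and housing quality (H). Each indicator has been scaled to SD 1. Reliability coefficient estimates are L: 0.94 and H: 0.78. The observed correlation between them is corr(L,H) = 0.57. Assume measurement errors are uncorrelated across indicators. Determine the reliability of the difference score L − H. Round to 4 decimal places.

0.6744

Var(L−H) = 1 + 1 − 2·0.57 = 2 − 1.14 = 0.86.
With uncorrelated errors the cross-covariances are all true-score covariance, so they carry over unchanged; only the diagonal terms shrink to ρᵢσᵢ².
True-score variance = [0.94 + 0.78] − 1.14 = 1.72 − 1.14 = 0.58.
Reliability = 0.58 / 0.86 = 0.6744.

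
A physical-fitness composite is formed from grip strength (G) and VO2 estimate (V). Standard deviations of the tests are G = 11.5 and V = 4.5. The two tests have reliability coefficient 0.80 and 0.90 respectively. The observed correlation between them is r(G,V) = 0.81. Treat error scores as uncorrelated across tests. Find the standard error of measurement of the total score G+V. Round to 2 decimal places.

5.34

Var(total) = 152.5 + 83.835 = 236.335.
True-score variance = 124.025 + 83.835 = 207.86, so reliability = 0.8795.
Error variance = 236.335 − 207.86 = 28.475; SEM = √28.475 = 5.34.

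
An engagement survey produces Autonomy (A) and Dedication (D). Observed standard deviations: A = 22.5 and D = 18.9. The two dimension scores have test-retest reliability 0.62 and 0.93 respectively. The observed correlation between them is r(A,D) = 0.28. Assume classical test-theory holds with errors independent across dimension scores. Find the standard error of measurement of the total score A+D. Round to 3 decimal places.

14.744

Var(total) = 863.46 + 238.14 = 1101.6.
True-score variance = 646.08 + 238.14 = 884.22, so reliability = 0.8027.
Error variance = 1101.6 − 884.22 = 217.38; SEM = √217.38 = 14.744.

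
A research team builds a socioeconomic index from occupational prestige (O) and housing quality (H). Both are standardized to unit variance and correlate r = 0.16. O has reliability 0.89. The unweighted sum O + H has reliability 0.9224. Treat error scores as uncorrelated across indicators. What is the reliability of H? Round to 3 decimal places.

Var(O+H) = 2 + 2·0.16 = 2.320.
True-score variance = ρ_O + ρ_H + 2·0.16, so 0.9224 = (0.89 + ρ_H + 0.32) / 2.320.
ρ_H = 0.9224·2.320 − 0.89 − 0.32 = 0.930.

0.930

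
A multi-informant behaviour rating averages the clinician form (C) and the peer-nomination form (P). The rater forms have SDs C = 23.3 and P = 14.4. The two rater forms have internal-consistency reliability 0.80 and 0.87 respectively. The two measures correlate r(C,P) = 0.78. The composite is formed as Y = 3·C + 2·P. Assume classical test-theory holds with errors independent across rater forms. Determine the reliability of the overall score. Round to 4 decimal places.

Var(Y) = 3²·23.3² + 2²·14.4² + 2·[6·23.3·14.4·0.78] = 5715.45 + 3140.47 = 8855.92.
Under uncorrelated errors the observed covariances equal the true-score covariances, so only the own-variance terms attenuate.
True-score variance = [3²·23.3²·0.80 + 2²·14.4²·0.87] + 3140.47 = 4630.42 + 3140.47 = 7770.89.
Reliability = 7770.89 / 8855.92 = 0.8775.

0.8775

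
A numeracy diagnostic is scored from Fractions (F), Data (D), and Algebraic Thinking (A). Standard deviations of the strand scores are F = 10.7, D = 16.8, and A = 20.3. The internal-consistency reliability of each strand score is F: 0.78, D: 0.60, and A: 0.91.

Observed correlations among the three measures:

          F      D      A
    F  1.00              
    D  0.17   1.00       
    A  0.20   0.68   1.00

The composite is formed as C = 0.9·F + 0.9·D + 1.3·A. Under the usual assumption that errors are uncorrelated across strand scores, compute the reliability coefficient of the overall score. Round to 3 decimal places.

0.898

Var(C) = 0.9²·10.7² + 0.9²·16.8² + 1.3²·20.3² + 2·[0.81·10.7·16.8·0.17 + 1.17·10.7·20.3·0.20 + 1.17·16.8·20.3·0.68] = 1017.78 + 693.823 = 1711.61.
Because errors are independent across components, Cov(Tᵢ,Tⱼ) = Cov(Xᵢ,Xⱼ); the off-diagonal part of the true-score variance is the same as above.
True-score variance = [0.9²·10.7²·0.78 + 0.9²·16.8²·0.60 + 1.3²·20.3²·0.91] + 693.823 = 843.257 + 693.823 = 1537.08.
Reliability = 1537.08 / 1711.61 = 0.898.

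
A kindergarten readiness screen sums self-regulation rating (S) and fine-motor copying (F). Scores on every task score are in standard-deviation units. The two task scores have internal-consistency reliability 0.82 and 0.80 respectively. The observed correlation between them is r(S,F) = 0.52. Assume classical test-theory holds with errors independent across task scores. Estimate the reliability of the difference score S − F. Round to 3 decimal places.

0.604

Var(S−F) = 1 + 1 − 2·0.52 = 2 − 1.04 = 0.96.
Because errors are independent across components, Cov(Tᵢ,Tⱼ) = Cov(Xᵢ,Xⱼ); the off-diagonal part of the true-score variance is the same as above.
True-score variance = [0.82 + 0.80] − 1.04 = 1.62 − 1.04 = 0.58.
Reliability = 0.58 / 0.96 = 0.604.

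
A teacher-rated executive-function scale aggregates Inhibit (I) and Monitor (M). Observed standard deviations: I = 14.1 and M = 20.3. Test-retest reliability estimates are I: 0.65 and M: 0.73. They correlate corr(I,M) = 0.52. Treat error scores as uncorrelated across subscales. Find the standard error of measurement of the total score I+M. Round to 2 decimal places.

13.45

Var(total) = 610.9 + 297.679 = 908.579.
True-score variance = 430.052 + 297.679 = 727.731, so reliability = 0.8010.
Error variance = 908.579 − 727.731 = 180.848; SEM = √180.848 = 13.45.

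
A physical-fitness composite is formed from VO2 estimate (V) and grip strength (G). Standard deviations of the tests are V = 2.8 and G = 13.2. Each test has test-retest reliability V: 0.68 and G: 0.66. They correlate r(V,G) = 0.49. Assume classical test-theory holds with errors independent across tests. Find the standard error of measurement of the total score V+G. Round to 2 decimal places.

Var(total) = 182.08 + 36.2208 = 218.301.
True-score variance = 120.33 + 36.2208 = 156.55, so reliability = 0.7171.
Error variance = 218.301 − 156.55 = 61.7504; SEM = √61.7504 = 7.86.

7.86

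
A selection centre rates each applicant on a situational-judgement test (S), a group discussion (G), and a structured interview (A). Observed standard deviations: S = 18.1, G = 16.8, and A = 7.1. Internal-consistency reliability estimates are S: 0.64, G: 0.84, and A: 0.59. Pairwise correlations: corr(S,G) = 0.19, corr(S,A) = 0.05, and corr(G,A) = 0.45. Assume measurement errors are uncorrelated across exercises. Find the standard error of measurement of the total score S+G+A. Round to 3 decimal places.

13.556

Var(total) = 660.26 + 235.753 = 896.013.
True-score variance = 476.494 + 235.753 = 712.247, so reliability = 0.7949.
Error variance = 896.013 − 712.247 = 183.766; SEM = √183.766 = 13.556.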